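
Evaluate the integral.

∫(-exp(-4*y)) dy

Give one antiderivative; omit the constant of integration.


Answer: exp(-4*y)/4.


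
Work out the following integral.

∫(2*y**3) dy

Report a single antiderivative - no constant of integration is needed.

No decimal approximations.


Answer: y**4/2.


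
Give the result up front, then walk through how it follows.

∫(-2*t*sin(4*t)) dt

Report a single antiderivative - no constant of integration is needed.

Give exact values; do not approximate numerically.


The answer is t*cos(4*t)/2 - sin(4*t)/8.
Step 1. Integrate ∫(-2*t*sin(4*t)) dt by parts with u = t, dv = (-2*sin(4*t)) dt, so v = cos(4*t)/2: now t*cos(4*t)/2 + ∫(-cos(4*t)/2) dt.
Step 2. Evaluate the standard form: now t*cos(4*t)/2 - sin(4*t)/8.
Answer: t*cos(4*t)/2 - sin(4*t)/8.


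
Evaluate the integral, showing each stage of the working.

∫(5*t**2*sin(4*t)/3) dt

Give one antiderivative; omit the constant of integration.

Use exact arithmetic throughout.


Step 1. Integrate ∫(5*t**2*sin(4*t)/3) dt by parts with u = t**2, dv = (5*sin(4*t)/3) dt, so v = -5*cos(4*t)/12: now -5*t**2*cos(4*t)/12 + ∫(5*t*cos(4*t)/6) dt.
Step 2. Integrate ∫(5*t*cos(4*t)/6) dt by parts with u = t, dv = (5*cos(4*t)/6) dt, so v = 5*sin(4*t)/24: now -5*t**2*cos(4*t)/12 + 5*t*sin(4*t)/24 + ∫(-5*sin(4*t)/24) dt.
Step 3. Evaluate the standard form: now -5*t**2*cos(4*t)/12 + 5*t*sin(4*t)/24 + 5*cos(4*t)/96.
Answer: -5*t**2*cos(4*t)/12 + 5*t*sin(4*t)/24 + 5*cos(4*t)/96.


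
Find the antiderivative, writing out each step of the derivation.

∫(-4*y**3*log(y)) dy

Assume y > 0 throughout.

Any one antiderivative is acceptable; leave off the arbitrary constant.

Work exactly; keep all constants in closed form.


Step 1. Integrate ∫(-4*y**3*log(y)) dy by parts with u = log(y), dv = (-4*y**3) dy, so v = -y**4 [assuming y > 0]: now -y**4*log(y) + ∫(y**3) dy.
Step 2. Evaluate the standard form: now -y**4*log(y) + y**4/4.
Answer: -y**4*log(y) + y**4/4.


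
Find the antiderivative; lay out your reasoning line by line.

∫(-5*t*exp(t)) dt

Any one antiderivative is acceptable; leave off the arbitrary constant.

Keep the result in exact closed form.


Step 1. Integrate ∫(-5*t*exp(t)) dt by parts with u = t, dv = (-5*exp(t)) dt, so v = -5*exp(t): now -5*t*exp(t) + ∫(5*exp(t)) dt.
Step 2. Evaluate the standard form: now -5*t*exp(t) + 5*exp(t).
Answer: -5*t*exp(t) + 5*exp(t).


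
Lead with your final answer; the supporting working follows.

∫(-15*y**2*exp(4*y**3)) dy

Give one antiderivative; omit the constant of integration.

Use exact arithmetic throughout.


The answer is -5*exp(4*y**3)/4.
Step 1. Substitute u = y**3, turning ∫(-15*y**2*exp(4*y**3)) dy into ∫(-5*exp(4*u)) du: now ∫(-5*exp(4*u)) du.
Step 2. Evaluate the standard form: now -5*exp(4*u)/4.
Step 3. Substitute back u = y**3: now -5*exp(4*y**3)/4.
Answer: -5*exp(4*y**3)/4.


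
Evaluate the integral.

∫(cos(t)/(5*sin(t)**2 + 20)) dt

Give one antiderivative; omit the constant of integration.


Answer: atan(sin(t)/2)/10.


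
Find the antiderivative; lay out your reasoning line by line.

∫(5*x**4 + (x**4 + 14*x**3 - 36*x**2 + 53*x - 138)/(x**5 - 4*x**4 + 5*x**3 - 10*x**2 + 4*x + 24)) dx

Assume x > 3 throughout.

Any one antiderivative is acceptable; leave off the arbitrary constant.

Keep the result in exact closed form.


Step 1. Rewrite: now ∫(5*x**4) dx + ∫((x**4 + 14*x**3 - 36*x**2 + 53*x - 138)/(x**5 - 4*x**4 + 5*x**3 - 10*x**2 + 4*x + 24)) dx.
Step 2. Evaluate the standard form: now x**5 + ∫((x**4 + 14*x**3 - 36*x**2 + 53*x - 138)/(x**5 - 4*x**4 + 5*x**3 - 10*x**2 + 4*x + 24)) dx.
Step 3. Decompose ∫((x**4 + 14*x**3 - 36*x**2 + 53*x - 138)/(x**5 - 4*x**4 + 5*x**3 - 10*x**2 + 4*x + 24)) dx by partial fractions, (x**4 + 14*x**3 - 36*x**2 + 53*x - 138)/(x**5 - 4*x**4 + 5*x**3 - 10*x**2 + 4*x + 24) = 1/(x**2 + 4) - 4/(x + 1) + 2/(x - 2) + 3/(x - 3): now x**5 + ∫(3/(x - 3)) dx + ∫(2/(x - 2)) dx + ∫(-4/(x + 1)) dx + ∫(1/(x**2 + 4)) dx.
Step 4. Evaluate the standard form [assuming x > -1]: now x**5 - 4*log(x + 1) + ∫(3/(x - 3)) dx + ∫(2/(x - 2)) dx + ∫(1/(x**2 + 4)) dx.
Step 5. Evaluate the standard form [assuming x > 3]: now x**5 + 3*log(x - 3) - 4*log(x + 1) + ∫(2/(x - 2)) dx + ∫(1/(x**2 + 4)) dx.
Step 6. Evaluate the standard form [assuming x > 2]: now x**5 + 3*log(x - 3) + 2*log(x - 2) - 4*log(x + 1) + ∫(1/(x**2 + 4)) dx.
Step 7. Evaluate the standard form: now x**5 + 3*log(x - 3) + 2*log(x - 2) - 4*log(x + 1) + atan(x/2)/2.
Answer: x**5 + 3*log(x - 3) + 2*log(x - 2) - 4*log(x + 1) + atan(x/2)/2.


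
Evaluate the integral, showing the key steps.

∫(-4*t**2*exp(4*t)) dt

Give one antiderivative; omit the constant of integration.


Step 1. Integrate ∫(-4*t**2*exp(4*t)) dt by parts with u = t**2, dv = (-4*exp(4*t)) dt, so v = -exp(4*t): now -t**2*exp(4*t) + ∫(2*t*exp(4*t)) dt.
Step 2. Integrate ∫(2*t*exp(4*t)) dt by parts with u = t, dv = (2*exp(4*t)) dt, so v = exp(4*t)/2: now -t**2*exp(4*t) + t*exp(4*t)/2 + ∫(-exp(4*t)/2) dt.
Step 3. Evaluate the standard form: now -t**2*exp(4*t) + t*exp(4*t)/2 - exp(4*t)/8.
Answer: -t**2*exp(4*t) + t*exp(4*t)/2 - exp(4*t)/8.


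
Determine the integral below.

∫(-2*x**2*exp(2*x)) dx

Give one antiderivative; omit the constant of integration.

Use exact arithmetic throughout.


Answer: -x**2*exp(2*x) + x*exp(2*x) - exp(2*x)/2.


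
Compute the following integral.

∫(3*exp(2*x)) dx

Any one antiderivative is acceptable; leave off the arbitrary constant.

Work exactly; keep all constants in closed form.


Answer: 3*exp(2*x)/2.


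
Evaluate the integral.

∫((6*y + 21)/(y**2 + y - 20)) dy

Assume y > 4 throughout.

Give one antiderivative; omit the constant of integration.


Answer: 5*log(y - 4) + log(y + 5).


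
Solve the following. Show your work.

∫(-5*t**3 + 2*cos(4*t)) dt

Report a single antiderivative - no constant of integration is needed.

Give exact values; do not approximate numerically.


Step 1. Rewrite: now ∫(-5*t**3) dt + ∫(2*cos(4*t)) dt.
Step 2. Evaluate the standard form: now -5*t**4/4 + ∫(2*cos(4*t)) dt.
Step 3. Evaluate the standard form: now -5*t**4/4 + sin(4*t)/2.
Answer: -5*t**4/4 + sin(4*t)/2.


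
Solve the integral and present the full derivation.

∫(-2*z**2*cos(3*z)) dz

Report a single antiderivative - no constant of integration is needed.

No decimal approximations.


Step 1. Integrate ∫(-2*z**2*cos(3*z)) dz by parts with u = z**2, dv = (-2*cos(3*z)) dz, so v = -2*sin(3*z)/3: now -2*z**2*sin(3*z)/3 + ∫(4*z*sin(3*z)/3) dz.
Step 2. Integrate ∫(4*z*sin(3*z)/3) dz by parts with u = z, dv = (4*sin(3*z)/3) dz, so v = -4*cos(3*z)/9: now -2*z**2*sin(3*z)/3 - 4*z*cos(3*z)/9 + ∫(4*cos(3*z)/9) dz.
Step 3. Evaluate the standard form: now -2*z**2*sin(3*z)/3 - 4*z*cos(3*z)/9 + 4*sin(3*z)/27.
Answer: -2*z**2*sin(3*z)/3 - 4*z*cos(3*z)/9 + 4*sin(3*z)/27.


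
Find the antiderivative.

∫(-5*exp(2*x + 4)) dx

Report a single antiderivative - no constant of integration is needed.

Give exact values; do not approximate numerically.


Answer: -5*exp(2*x + 4)/2.


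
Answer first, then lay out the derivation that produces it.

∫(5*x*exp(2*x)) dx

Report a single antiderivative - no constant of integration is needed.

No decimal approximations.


The answer is 5*x*exp(2*x)/2 - 5*exp(2*x)/4.
Step 1. Integrate ∫(5*x*exp(2*x)) dx by parts with u = x, dv = (5*exp(2*x)) dx, so v = 5*exp(2*x)/2: now 5*x*exp(2*x)/2 + ∫(-5*exp(2*x)/2) dx.
Step 2. Evaluate the standard form: now 5*x*exp(2*x)/2 - 5*exp(2*x)/4.
Answer: 5*x*exp(2*x)/2 - 5*exp(2*x)/4.


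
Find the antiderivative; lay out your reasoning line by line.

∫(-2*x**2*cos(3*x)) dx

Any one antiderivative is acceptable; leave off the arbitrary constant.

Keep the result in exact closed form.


Step 1. Integrate ∫(-2*x**2*cos(3*x)) dx by parts with u = x**2, dv = (-2*cos(3*x)) dx, so v = -2*sin(3*x)/3: now -2*x**2*sin(3*x)/3 + ∫(4*x*sin(3*x)/3) dx.
Step 2. Integrate ∫(4*x*sin(3*x)/3) dx by parts with u = x, dv = (4*sin(3*x)/3) dx, so v = -4*cos(3*x)/9: now -2*x**2*sin(3*x)/3 - 4*x*cos(3*x)/9 + ∫(4*cos(3*x)/9) dx.
Step 3. Evaluate the standard form: now -2*x**2*sin(3*x)/3 - 4*x*cos(3*x)/9 + 4*sin(3*x)/27.
Answer: -2*x**2*sin(3*x)/3 - 4*x*cos(3*x)/9 + 4*sin(3*x)/27.


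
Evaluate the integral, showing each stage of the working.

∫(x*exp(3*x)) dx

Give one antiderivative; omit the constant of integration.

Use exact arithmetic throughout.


Step 1. Integrate ∫(x*exp(3*x)) dx by parts with u = x, dv = (exp(3*x)) dx, so v = exp(3*x)/3: now x*exp(3*x)/3 + ∫(-exp(3*x)/3) dx.
Step 2. Evaluate the standard form: now x*exp(3*x)/3 - exp(3*x)/9.
Answer: x*exp(3*x)/3 - exp(3*x)/9.


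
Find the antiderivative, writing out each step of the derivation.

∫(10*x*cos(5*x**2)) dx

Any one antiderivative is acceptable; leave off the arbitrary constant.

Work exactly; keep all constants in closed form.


Step 1. Substitute u = x**2, turning ∫(10*x*cos(5*x**2)) dx into ∫(5*cos(5*u)) du: now ∫(5*cos(5*u)) du.
Step 2. Evaluate the standard form: now sin(5*u).
Step 3. Substitute back u = x**2: now sin(5*x**2).
Answer: sin(5*x**2).


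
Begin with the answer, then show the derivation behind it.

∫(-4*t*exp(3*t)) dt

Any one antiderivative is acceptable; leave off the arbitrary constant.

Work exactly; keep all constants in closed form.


The answer is -4*t*exp(3*t)/3 + 4*exp(3*t)/9.
Step 1. Integrate ∫(-4*t*exp(3*t)) dt by parts with u = t, dv = (-4*exp(3*t)) dt, so v = -4*exp(3*t)/3: now -4*t*exp(3*t)/3 + ∫(4*exp(3*t)/3) dt.
Step 2. Evaluate the standard form: now -4*t*exp(3*t)/3 + 4*exp(3*t)/9.
Answer: -4*t*exp(3*t)/3 + 4*exp(3*t)/9.


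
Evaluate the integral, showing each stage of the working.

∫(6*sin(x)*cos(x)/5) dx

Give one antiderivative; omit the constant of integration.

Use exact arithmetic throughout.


Step 1. Substitute u = sin(x), turning ∫(6*sin(x)*cos(x)/5) dx into ∫(6*u/5) du: now ∫(6*u/5) du.
Step 2. Evaluate the standard form: now 3*u**2/5.
Step 3. Substitute back u = sin(x): now 3*sin(x)**2/5.
Answer: 3*sin(x)**2/5.


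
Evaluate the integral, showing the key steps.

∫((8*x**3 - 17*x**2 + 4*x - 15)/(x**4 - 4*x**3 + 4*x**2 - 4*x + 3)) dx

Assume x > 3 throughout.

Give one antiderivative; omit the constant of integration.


Step 1. Decompose ∫((8*x**3 - 17*x**2 + 4*x - 15)/(x**4 - 4*x**3 + 4*x**2 - 4*x + 3)) dx by partial fractions, (8*x**3 - 17*x**2 + 4*x - 15)/(x**4 - 4*x**3 + 4*x**2 - 4*x + 3) = 1/(x**2 + 1) + 5/(x - 1) + 3/(x - 3): now ∫(3/(x - 3)) dx + ∫(5/(x - 1)) dx + ∫(1/(x**2 + 1)) dx.
Step 2. Evaluate the standard form [assuming x > 3]: now 3*log(x - 3) + ∫(5/(x - 1)) dx + ∫(1/(x**2 + 1)) dx.
Step 3. Evaluate the standard form [assuming x > 1]: now 3*log(x - 3) + 5*log(x - 1) + ∫(1/(x**2 + 1)) dx.
Step 4. Evaluate the standard form: now 3*log(x - 3) + 5*log(x - 1) + atan(x).
Answer: 3*log(x - 3) + 5*log(x - 1) + atan(x).


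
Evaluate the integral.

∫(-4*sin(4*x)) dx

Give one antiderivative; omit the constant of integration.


Answer: cos(4*x).


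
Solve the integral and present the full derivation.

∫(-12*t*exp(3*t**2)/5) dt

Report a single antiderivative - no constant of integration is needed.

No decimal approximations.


Step 1. Substitute u = t**2, turning ∫(-12*t*exp(3*t**2)/5) dt into ∫(-6*exp(3*u)/5) du: now ∫(-6*exp(3*u)/5) du.
Step 2. Evaluate the standard form: now -2*exp(3*u)/5.
Step 3. Substitute back u = t**2: now -2*exp(3*t**2)/5.
Answer: -2*exp(3*t**2)/5.


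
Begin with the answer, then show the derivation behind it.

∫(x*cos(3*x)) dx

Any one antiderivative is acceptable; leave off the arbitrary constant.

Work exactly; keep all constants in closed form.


The answer is x*sin(3*x)/3 + cos(3*x)/9.
Step 1. Integrate ∫(x*cos(3*x)) dx by parts with u = x, dv = (cos(3*x)) dx, so v = sin(3*x)/3: now x*sin(3*x)/3 + ∫(-sin(3*x)/3) dx.
Step 2. Evaluate the standard form: now x*sin(3*x)/3 + cos(3*x)/9.
Answer: x*sin(3*x)/3 + cos(3*x)/9.


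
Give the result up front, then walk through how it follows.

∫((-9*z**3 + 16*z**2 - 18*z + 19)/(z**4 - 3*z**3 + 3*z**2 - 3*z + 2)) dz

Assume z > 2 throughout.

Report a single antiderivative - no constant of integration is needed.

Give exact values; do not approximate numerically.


The answer is -5*log(z - 2) - 4*log(z - 1) + 3*atan(z).
Step 1. Decompose ∫((-9*z**3 + 16*z**2 - 18*z + 19)/(z**4 - 3*z**3 + 3*z**2 - 3*z + 2)) dz by partial fractions, (-9*z**3 + 16*z**2 - 18*z + 19)/(z**4 - 3*z**3 + 3*z**2 - 3*z + 2) = 3/(z**2 + 1) - 4/(z - 1) - 5/(z - 2): now ∫(-5/(z - 2)) dz + ∫(-4/(z - 1)) dz + ∫(3/(z**2 + 1)) dz.
Step 2. Evaluate the standard form [assuming z > 1]: now -4*log(z - 1) + ∫(-5/(z - 2)) dz + ∫(3/(z**2 + 1)) dz.
Step 3. Evaluate the standard form [assuming z > 2]: now -5*log(z - 2) - 4*log(z - 1) + ∫(3/(z**2 + 1)) dz.
Step 4. Evaluate the standard form: now -5*log(z - 2) - 4*log(z - 1) + 3*atan(z).
Answer: -5*log(z - 2) - 4*log(z - 1) + 3*atan(z).


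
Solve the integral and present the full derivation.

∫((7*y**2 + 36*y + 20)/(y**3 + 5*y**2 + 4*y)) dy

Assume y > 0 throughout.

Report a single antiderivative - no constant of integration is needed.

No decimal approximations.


Step 1. Decompose ∫((7*y**2 + 36*y + 20)/(y**3 + 5*y**2 + 4*y)) dy by partial fractions, (7*y**2 + 36*y + 20)/(y**3 + 5*y**2 + 4*y) = -1/(y + 4) + 3/(y + 1) + 5/y: now ∫(5/y) dy + ∫(3/(y + 1)) dy + ∫(-1/(y + 4)) dy.
Step 2. Evaluate the standard form [assuming y > -4]: now -log(y + 4) + ∫(5/y) dy + ∫(3/(y + 1)) dy.
Step 3. Evaluate the standard form [assuming y > 0]: now 5*log(y) - log(y + 4) + ∫(3/(y + 1)) dy.
Step 4. Evaluate the standard form [assuming y > -1]: now 5*log(y) + 3*log(y + 1) - log(y + 4).
Answer: 5*log(y) + 3*log(y + 1) - log(y + 4).


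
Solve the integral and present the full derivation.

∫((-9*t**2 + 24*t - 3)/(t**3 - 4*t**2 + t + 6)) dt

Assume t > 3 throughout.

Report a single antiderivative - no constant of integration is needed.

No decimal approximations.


Step 1. Decompose ∫((-9*t**2 + 24*t - 3)/(t**3 - 4*t**2 + t + 6)) dt by partial fractions, (-9*t**2 + 24*t - 3)/(t**3 - 4*t**2 + t + 6) = -3/(t + 1) - 3/(t - 2) - 3/(t - 3): now ∫(-3/(t - 3)) dt + ∫(-3/(t - 2)) dt + ∫(-3/(t + 1)) dt.
Step 2. Evaluate the standard form [assuming t > -1]: now -3*log(t + 1) + ∫(-3/(t - 3)) dt + ∫(-3/(t - 2)) dt.
Step 3. Evaluate the standard form [assuming t > 2]: now -3*log(t - 2) - 3*log(t + 1) + ∫(-3/(t - 3)) dt.
Step 4. Evaluate the standard form [assuming t > 3]: now -3*log(t - 3) - 3*log(t - 2) - 3*log(t + 1).
Answer: -3*log(t - 3) - 3*log(t - 2) - 3*log(t + 1).


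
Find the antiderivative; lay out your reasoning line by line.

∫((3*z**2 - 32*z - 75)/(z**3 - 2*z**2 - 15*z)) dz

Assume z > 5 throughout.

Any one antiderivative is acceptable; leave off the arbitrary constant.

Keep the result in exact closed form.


Step 1. Decompose ∫((3*z**2 - 32*z - 75)/(z**3 - 2*z**2 - 15*z)) dz by partial fractions, (3*z**2 - 32*z - 75)/(z**3 - 2*z**2 - 15*z) = 2/(z + 3) - 4/(z - 5) + 5/z: now ∫(5/z) dz + ∫(-4/(z - 5)) dz + ∫(2/(z + 3)) dz.
Step 2. Evaluate the standard form [assuming z > 5]: now -4*log(z - 5) + ∫(5/z) dz + ∫(2/(z + 3)) dz.
Step 3. Evaluate the standard form [assuming z > 0]: now 5*log(z) - 4*log(z - 5) + ∫(2/(z + 3)) dz.
Step 4. Evaluate the standard form [assuming z > -3]: now 5*log(z) - 4*log(z - 5) + 2*log(z + 3).
Answer: 5*log(z) - 4*log(z - 5) + 2*log(z + 3).


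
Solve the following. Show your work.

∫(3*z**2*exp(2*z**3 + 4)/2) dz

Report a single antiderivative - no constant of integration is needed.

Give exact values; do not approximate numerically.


Step 1. Substitute u = z**3 + 2, turning ∫(3*z**2*exp(2*z**3 + 4)/2) dz into ∫(exp(2*u)/2) du: now ∫(exp(2*u)/2) du.
Step 2. Evaluate the standard form: now exp(2*u)/4.
Step 3. Substitute back u = z**3 + 2: now exp(2*z**3 + 4)/4.
Answer: exp(2*z**3 + 4)/4.


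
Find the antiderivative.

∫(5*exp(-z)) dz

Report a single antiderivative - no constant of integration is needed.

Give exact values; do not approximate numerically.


Answer: -5*exp(-z).


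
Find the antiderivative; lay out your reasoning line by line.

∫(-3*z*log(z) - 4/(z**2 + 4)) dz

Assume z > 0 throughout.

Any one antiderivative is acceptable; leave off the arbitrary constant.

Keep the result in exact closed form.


Step 1. Rewrite: now ∫(-3*z*log(z)) dz + ∫(-4/(z**2 + 4)) dz.
Step 2. Evaluate the standard form: now -2*atan(z/2) + ∫(-3*z*log(z)) dz.
Step 3. Integrate ∫(-3*z*log(z)) dz by parts with u = log(z), dv = (-3*z) dz, so v = -3*z**2/2 [assuming z > 0]: now -3*z**2*log(z)/2 - 2*atan(z/2) + ∫(3*z/2) dz.
Step 4. Evaluate the standard form: now -3*z**2*log(z)/2 + 3*z**2/4 - 2*atan(z/2).
Answer: -3*z**2*log(z)/2 + 3*z**2/4 - 2*atan(z/2).


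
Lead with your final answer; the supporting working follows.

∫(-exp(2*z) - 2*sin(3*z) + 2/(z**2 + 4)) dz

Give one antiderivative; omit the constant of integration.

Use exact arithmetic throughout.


The answer is -exp(2*z)/2 + 2*cos(3*z)/3 + atan(z/2).
Step 1. Rewrite: now ∫(2/(z**2 + 4)) dz + ∫(-exp(2*z)) dz + ∫(-2*sin(3*z)) dz.
Step 2. Evaluate the standard form: now atan(z/2) + ∫(-exp(2*z)) dz + ∫(-2*sin(3*z)) dz.
Step 3. Evaluate the standard form: now -exp(2*z)/2 + atan(z/2) + ∫(-2*sin(3*z)) dz.
Step 4. Evaluate the standard form: now -exp(2*z)/2 + 2*cos(3*z)/3 + atan(z/2).
Answer: -exp(2*z)/2 + 2*cos(3*z)/3 + atan(z/2).


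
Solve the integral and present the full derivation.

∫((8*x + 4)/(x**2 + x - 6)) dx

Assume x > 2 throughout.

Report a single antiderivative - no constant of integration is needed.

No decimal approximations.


Step 1. Decompose ∫((8*x + 4)/(x**2 + x - 6)) dx by partial fractions, (8*x + 4)/(x**2 + x - 6) = 4/(x + 3) + 4/(x - 2): now ∫(4/(x - 2)) dx + ∫(4/(x + 3)) dx.
Step 2. Evaluate the standard form [assuming x > -3]: now 4*log(x + 3) + ∫(4/(x - 2)) dx.
Step 3. Evaluate the standard form [assuming x > 2]: now 4*log(x - 2) + 4*log(x + 3).
Answer: 4*log(x - 2) + 4*log(x + 3).


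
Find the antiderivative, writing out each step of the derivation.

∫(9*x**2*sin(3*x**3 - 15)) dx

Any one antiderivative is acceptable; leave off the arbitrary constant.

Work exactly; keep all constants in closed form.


Step 1. Substitute u = x**3 - 5, turning ∫(9*x**2*sin(3*x**3 - 15)) dx into ∫(3*sin(3*u)) du: now ∫(3*sin(3*u)) du.
Step 2. Evaluate the standard form: now -cos(3*u).
Step 3. Substitute back u = x**3 - 5: now -cos(3*x**3 - 15).
Answer: -cos(3*x**3 - 15).


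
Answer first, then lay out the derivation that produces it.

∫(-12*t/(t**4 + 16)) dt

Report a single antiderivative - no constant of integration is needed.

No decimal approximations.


The answer is -3*atan(t**2/4)/2.
Step 1. Substitute u = t**2, turning ∫(-12*t/(t**4 + 16)) dt into ∫(-6/(u**2 + 16)) du: now ∫(-6/(u**2 + 16)) du.
Step 2. Evaluate the standard form: now -3*atan(u/4)/2.
Step 3. Substitute back u = t**2: now -3*atan(t**2/4)/2.
Answer: -3*atan(t**2/4)/2.


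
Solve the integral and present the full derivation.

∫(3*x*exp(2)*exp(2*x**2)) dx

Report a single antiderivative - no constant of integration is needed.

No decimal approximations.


Step 1. Substitute u = x**2 + 1, turning ∫(3*x*exp(2)*exp(2*x**2)) dx into ∫(3*exp(2*u)/2) du: now ∫(3*exp(2*u)/2) du.
Step 2. Evaluate the standard form: now 3*exp(2*u)/4.
Step 3. Substitute back u = x**2 + 1: now 3*exp(2*x**2 + 2)/4.
Answer: 3*exp(2*x**2 + 2)/4.


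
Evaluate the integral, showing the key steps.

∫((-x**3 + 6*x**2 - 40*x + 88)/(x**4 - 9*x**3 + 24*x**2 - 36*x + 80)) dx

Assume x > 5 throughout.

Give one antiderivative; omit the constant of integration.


Step 1. Decompose ∫((-x**3 + 6*x**2 - 40*x + 88)/(x**4 - 9*x**3 + 24*x**2 - 36*x + 80)) dx by partial fractions, (-x**3 + 6*x**2 - 40*x + 88)/(x**4 - 9*x**3 + 24*x**2 - 36*x + 80) = 4/(x**2 + 4) + 2/(x - 4) - 3/(x - 5): now ∫(-3/(x - 5)) dx + ∫(2/(x - 4)) dx + ∫(4/(x**2 + 4)) dx.
Step 2. Evaluate the standard form [assuming x > 4]: now 2*log(x - 4) + ∫(-3/(x - 5)) dx + ∫(4/(x**2 + 4)) dx.
Step 3. Evaluate the standard form [assuming x > 5]: now -3*log(x - 5) + 2*log(x - 4) + ∫(4/(x**2 + 4)) dx.
Step 4. Evaluate the standard form: now -3*log(x - 5) + 2*log(x - 4) + 2*atan(x/2).
Answer: -3*log(x - 5) + 2*log(x - 4) + 2*atan(x/2).


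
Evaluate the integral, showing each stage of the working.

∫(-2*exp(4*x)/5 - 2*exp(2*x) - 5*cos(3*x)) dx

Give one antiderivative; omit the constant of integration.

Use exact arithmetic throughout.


Step 1. Rewrite: now ∫(-2*exp(2*x)) dx + ∫(-2*exp(4*x)/5) dx + ∫(-5*cos(3*x)) dx.
Step 2. Evaluate the standard form: now -5*sin(3*x)/3 + ∫(-2*exp(2*x)) dx + ∫(-2*exp(4*x)/5) dx.
Step 3. Evaluate the standard form: now -exp(2*x) - 5*sin(3*x)/3 + ∫(-2*exp(4*x)/5) dx.
Step 4. Evaluate the standard form: now -exp(4*x)/10 - exp(2*x) - 5*sin(3*x)/3.
Answer: -exp(4*x)/10 - exp(2*x) - 5*sin(3*x)/3.


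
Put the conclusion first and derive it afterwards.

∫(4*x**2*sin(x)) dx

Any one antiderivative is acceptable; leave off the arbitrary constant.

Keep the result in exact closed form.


The answer is -4*x**2*cos(x) + 8*x*sin(x) + 8*cos(x).
Step 1. Integrate ∫(4*x**2*sin(x)) dx by parts with u = x**2, dv = (4*sin(x)) dx, so v = -4*cos(x): now -4*x**2*cos(x) + ∫(8*x*cos(x)) dx.
Step 2. Integrate ∫(8*x*cos(x)) dx by parts with u = x, dv = (8*cos(x)) dx, so v = 8*sin(x): now -4*x**2*cos(x) + 8*x*sin(x) + ∫(-8*sin(x)) dx.
Step 3. Evaluate the standard form: now -4*x**2*cos(x) + 8*x*sin(x) + 8*cos(x).
Answer: -4*x**2*cos(x) + 8*x*sin(x) + 8*cos(x).


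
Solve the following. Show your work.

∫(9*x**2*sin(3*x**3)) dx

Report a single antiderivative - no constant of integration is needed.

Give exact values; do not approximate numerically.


Step 1. Substitute u = x**3, turning ∫(9*x**2*sin(3*x**3)) dx into ∫(3*sin(3*u)) du: now ∫(3*sin(3*u)) du.
Step 2. Evaluate the standard form: now -cos(3*u).
Step 3. Substitute back u = x**3: now -cos(3*x**3).
Answer: -cos(3*x**3).


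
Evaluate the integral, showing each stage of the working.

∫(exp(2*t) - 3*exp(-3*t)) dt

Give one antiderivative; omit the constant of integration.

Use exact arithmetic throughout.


Step 1. Rewrite: now ∫(-3*exp(-3*t)) dt + ∫(exp(2*t)) dt.
Step 2. Evaluate the standard form: now ∫(exp(2*t)) dt + exp(-3*t).
Step 3. Evaluate the standard form: now exp(2*t)/2 + exp(-3*t).
Answer: exp(2*t)/2 + exp(-3*t).


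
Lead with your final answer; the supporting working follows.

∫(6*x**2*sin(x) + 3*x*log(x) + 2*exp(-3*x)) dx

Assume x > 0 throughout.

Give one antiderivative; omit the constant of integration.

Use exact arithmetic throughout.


The answer is 3*x**2*log(x)/2 - 6*x**2*cos(x) - 3*x**2/4 + 12*x*sin(x) + 12*cos(x) - 2*exp(-3*x)/3.
Step 1. Rewrite: now ∫(3*x*log(x)) dx + ∫(6*x**2*sin(x)) dx + ∫(2*exp(-3*x)) dx.
Step 2. Evaluate the standard form: now ∫(3*x*log(x)) dx + ∫(6*x**2*sin(x)) dx - 2*exp(-3*x)/3.
Step 3. Integrate ∫(3*x*log(x)) dx by parts with u = log(x), dv = (3*x) dx, so v = 3*x**2/2 [assuming x > 0]: now 3*x**2*log(x)/2 + ∫(-3*x/2) dx + ∫(6*x**2*sin(x)) dx - 2*exp(-3*x)/3.
Step 4. Evaluate the standard form: now 3*x**2*log(x)/2 - 3*x**2/4 + ∫(6*x**2*sin(x)) dx - 2*exp(-3*x)/3.
Step 5. Integrate ∫(6*x**2*sin(x)) dx by parts with u = x**2, dv = (6*sin(x)) dx, so v = -6*cos(x): now 3*x**2*log(x)/2 - 6*x**2*cos(x) - 3*x**2/4 + ∫(12*x*cos(x)) dx - 2*exp(-3*x)/3.
Step 6. Integrate ∫(12*x*cos(x)) dx by parts with u = x, dv = (12*cos(x)) dx, so v = 12*sin(x): now 3*x**2*log(x)/2 - 6*x**2*cos(x) - 3*x**2/4 + 12*x*sin(x) + ∫(-12*sin(x)) dx - 2*exp(-3*x)/3.
Step 7. Evaluate the standard form: now 3*x**2*log(x)/2 - 6*x**2*cos(x) - 3*x**2/4 + 12*x*sin(x) + 12*cos(x) - 2*exp(-3*x)/3.
Answer: 3*x**2*log(x)/2 - 6*x**2*cos(x) - 3*x**2/4 + 12*x*sin(x) + 12*cos(x) - 2*exp(-3*x)/3.


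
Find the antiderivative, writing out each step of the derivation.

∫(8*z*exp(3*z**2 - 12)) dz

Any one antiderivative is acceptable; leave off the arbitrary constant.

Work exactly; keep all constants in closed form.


Step 1. Substitute u = z**2 - 4, turning ∫(8*z*exp(3*z**2 - 12)) dz into ∫(4*exp(3*u)) du: now ∫(4*exp(3*u)) du.
Step 2. Evaluate the standard form: now 4*exp(3*u)/3.
Step 3. Substitute back u = z**2 - 4: now 4*exp(3*z**2 - 12)/3.
Answer: 4*exp(3*z**2 - 12)/3.


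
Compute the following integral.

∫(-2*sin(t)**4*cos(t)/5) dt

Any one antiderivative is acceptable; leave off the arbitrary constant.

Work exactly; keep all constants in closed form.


Answer: -2*sin(t)**5/25.


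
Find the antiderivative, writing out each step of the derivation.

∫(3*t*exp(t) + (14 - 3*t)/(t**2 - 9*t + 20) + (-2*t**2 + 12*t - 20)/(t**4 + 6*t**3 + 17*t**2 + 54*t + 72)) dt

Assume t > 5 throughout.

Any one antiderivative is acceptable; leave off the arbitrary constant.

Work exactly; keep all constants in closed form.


Step 1. Rewrite: now ∫(3*t*exp(t)) dt + ∫((14 - 3*t)/(t**2 - 9*t + 20)) dt + ∫((-2*t**2 + 12*t - 20)/(t**4 + 6*t**3 + 17*t**2 + 54*t + 72)) dt.
Step 2. Integrate ∫(3*t*exp(t)) dt by parts with u = t, dv = (3*exp(t)) dt, so v = 3*exp(t): now 3*t*exp(t) + ∫((14 - 3*t)/(t**2 - 9*t + 20)) dt + ∫((-2*t**2 + 12*t - 20)/(t**4 + 6*t**3 + 17*t**2 + 54*t + 72)) dt + ∫(-3*exp(t)) dt.
Step 3. Evaluate the standard form: now 3*t*exp(t) - 3*exp(t) + ∫((14 - 3*t)/(t**2 - 9*t + 20)) dt + ∫((-2*t**2 + 12*t - 20)/(t**4 + 6*t**3 + 17*t**2 + 54*t + 72)) dt.
Step 4. Decompose ∫((-2*t**2 + 12*t - 20)/(t**4 + 6*t**3 + 17*t**2 + 54*t + 72)) dt by partial fractions, (-2*t**2 + 12*t - 20)/(t**4 + 6*t**3 + 17*t**2 + 54*t + 72) = 2/(t**2 + 9) + 2/(t + 4) - 2/(t + 2): now 3*t*exp(t) - 3*exp(t) + ∫((14 - 3*t)/(t**2 - 9*t + 20)) dt + ∫(-2/(t + 2)) dt + ∫(2/(t + 4)) dt + ∫(2/(t**2 + 9)) dt.
Step 5. Evaluate the standard form [assuming t > -2]: now 3*t*exp(t) - 3*exp(t) - 2*log(t + 2) + ∫((14 - 3*t)/(t**2 - 9*t + 20)) dt + ∫(2/(t + 4)) dt + ∫(2/(t**2 + 9)) dt.
Step 6. Evaluate the standard form [assuming t > -4]: now 3*t*exp(t) - 3*exp(t) - 2*log(t + 2) + 2*log(t + 4) + ∫((14 - 3*t)/(t**2 - 9*t + 20)) dt + ∫(2/(t**2 + 9)) dt.
Step 7. Evaluate the standard form: now 3*t*exp(t) - 3*exp(t) - 2*log(t + 2) + 2*log(t + 4) + 2*atan(t/3)/3 + ∫((14 - 3*t)/(t**2 - 9*t + 20)) dt.
Step 8. Decompose ∫((14 - 3*t)/(t**2 - 9*t + 20)) dt by partial fractions, (14 - 3*t)/(t**2 - 9*t + 20) = -2/(t - 4) - 1/(t - 5): now 3*t*exp(t) - 3*exp(t) - 2*log(t + 2) + 2*log(t + 4) + 2*atan(t/3)/3 + ∫(-1/(t - 5)) dt + ∫(-2/(t - 4)) dt.
Step 9. Evaluate the standard form [assuming t > 4]: now 3*t*exp(t) - 3*exp(t) - 2*log(t - 4) - 2*log(t + 2) + 2*log(t + 4) + 2*atan(t/3)/3 + ∫(-1/(t - 5)) dt.
Step 10. Evaluate the standard form [assuming t > 5]: now 3*t*exp(t) - 3*exp(t) - log(t - 5) - 2*log(t - 4) - 2*log(t + 2) + 2*log(t + 4) + 2*atan(t/3)/3.
Answer: 3*t*exp(t) - 3*exp(t) - log(t - 5) - 2*log(t - 4) - 2*log(t + 2) + 2*log(t + 4) + 2*atan(t/3)/3.


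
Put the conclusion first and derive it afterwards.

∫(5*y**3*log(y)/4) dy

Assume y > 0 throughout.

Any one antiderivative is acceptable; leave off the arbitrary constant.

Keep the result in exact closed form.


The answer is 5*y**4*log(y)/16 - 5*y**4/64.
Step 1. Integrate ∫(5*y**3*log(y)/4) dy by parts with u = log(y), dv = (5*y**3/4) dy, so v = 5*y**4/16 [assuming y > 0]: now 5*y**4*log(y)/16 + ∫(-5*y**3/16) dy.
Step 2. Evaluate the standard form: now 5*y**4*log(y)/16 - 5*y**4/64.
Answer: 5*y**4*log(y)/16 - 5*y**4/64.


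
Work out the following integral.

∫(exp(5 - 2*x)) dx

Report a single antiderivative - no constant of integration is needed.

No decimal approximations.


Answer: -exp(5 - 2*x)/2.


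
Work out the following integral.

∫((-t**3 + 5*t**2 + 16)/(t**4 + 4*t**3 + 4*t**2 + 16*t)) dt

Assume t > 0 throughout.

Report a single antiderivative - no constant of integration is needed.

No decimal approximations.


Answer: log(t) - 2*log(t + 4) + atan(t/2)/2.


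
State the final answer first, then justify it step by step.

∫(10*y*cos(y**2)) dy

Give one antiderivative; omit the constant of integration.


The answer is 5*sin(y**2).
Step 1. Substitute u = y**2, turning ∫(10*y*cos(y**2)) dy into ∫(5*cos(u)) du: now ∫(5*cos(u)) du.
Step 2. Evaluate the standard form: now 5*sin(u).
Step 3. Substitute back u = y**2: now 5*sin(y**2).
Answer: 5*sin(y**2).


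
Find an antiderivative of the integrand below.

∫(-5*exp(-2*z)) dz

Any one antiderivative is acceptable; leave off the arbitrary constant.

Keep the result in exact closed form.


Answer: 5*exp(-2*z)/2.


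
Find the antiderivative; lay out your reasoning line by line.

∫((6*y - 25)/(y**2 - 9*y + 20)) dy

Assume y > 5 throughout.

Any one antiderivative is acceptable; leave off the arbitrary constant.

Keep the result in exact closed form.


Step 1. Decompose ∫((6*y - 25)/(y**2 - 9*y + 20)) dy by partial fractions, (6*y - 25)/(y**2 - 9*y + 20) = 1/(y - 4) + 5/(y - 5): now ∫(5/(y - 5)) dy + ∫(1/(y - 4)) dy.
Step 2. Evaluate the standard form [assuming y > 5]: now 5*log(y - 5) + ∫(1/(y - 4)) dy.
Step 3. Evaluate the standard form [assuming y > 4]: now 5*log(y - 5) + log(y - 4).
Answer: 5*log(y - 5) + log(y - 4).


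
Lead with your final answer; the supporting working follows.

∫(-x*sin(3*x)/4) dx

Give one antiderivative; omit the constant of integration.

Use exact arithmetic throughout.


The answer is x*cos(3*x)/12 - sin(3*x)/36.
Step 1. Integrate ∫(-x*sin(3*x)/4) dx by parts with u = x, dv = (-sin(3*x)/4) dx, so v = cos(3*x)/12: now x*cos(3*x)/12 + ∫(-cos(3*x)/12) dx.
Step 2. Evaluate the standard form: now x*cos(3*x)/12 - sin(3*x)/36.
Answer: x*cos(3*x)/12 - sin(3*x)/36.


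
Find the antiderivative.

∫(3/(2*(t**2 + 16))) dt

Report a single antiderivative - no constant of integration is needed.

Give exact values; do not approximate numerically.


Answer: 3*atan(t/4)/8.


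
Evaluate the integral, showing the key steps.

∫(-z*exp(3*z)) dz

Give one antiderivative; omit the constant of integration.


Step 1. Integrate ∫(-z*exp(3*z)) dz by parts with u = z, dv = (-exp(3*z)) dz, so v = -exp(3*z)/3: now -z*exp(3*z)/3 + ∫(exp(3*z)/3) dz.
Step 2. Evaluate the standard form: now -z*exp(3*z)/3 + exp(3*z)/9.
Answer: -z*exp(3*z)/3 + exp(3*z)/9.


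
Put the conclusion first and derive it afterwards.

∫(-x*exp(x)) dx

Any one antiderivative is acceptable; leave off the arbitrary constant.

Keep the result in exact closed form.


The answer is -x*exp(x) + exp(x).
Step 1. Integrate ∫(-x*exp(x)) dx by parts with u = x, dv = (-exp(x)) dx, so v = -exp(x): now -x*exp(x) + ∫(exp(x)) dx.
Step 2. Evaluate the standard form: now -x*exp(x) + exp(x).
Answer: -x*exp(x) + exp(x).


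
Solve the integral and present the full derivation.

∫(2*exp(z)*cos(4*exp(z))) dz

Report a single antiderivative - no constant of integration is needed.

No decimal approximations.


Step 1. Substitute u = exp(z), turning ∫(2*exp(z)*cos(4*exp(z))) dz into ∫(2*cos(4*u)) du: now ∫(2*cos(4*u)) du.
Step 2. Evaluate the standard form: now sin(4*u)/2.
Step 3. Substitute back u = exp(z): now sin(4*exp(z))/2.
Answer: sin(4*exp(z))/2.


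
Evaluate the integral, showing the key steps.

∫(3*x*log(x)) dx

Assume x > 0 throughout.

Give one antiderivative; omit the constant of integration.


Step 1. Integrate ∫(3*x*log(x)) dx by parts with u = log(x), dv = (3*x) dx, so v = 3*x**2/2 [assuming x > 0]: now 3*x**2*log(x)/2 + ∫(-3*x/2) dx.
Step 2. Evaluate the standard form: now 3*x**2*log(x)/2 - 3*x**2/4.
Answer: 3*x**2*log(x)/2 - 3*x**2/4.


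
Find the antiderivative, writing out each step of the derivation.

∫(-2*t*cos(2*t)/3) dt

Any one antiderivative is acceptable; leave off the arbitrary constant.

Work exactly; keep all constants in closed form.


Step 1. Integrate ∫(-2*t*cos(2*t)/3) dt by parts with u = t, dv = (-2*cos(2*t)/3) dt, so v = -sin(2*t)/3: now -t*sin(2*t)/3 + ∫(sin(2*t)/3) dt.
Step 2. Evaluate the standard form: now -t*sin(2*t)/3 - cos(2*t)/6.
Answer: -t*sin(2*t)/3 - cos(2*t)/6.


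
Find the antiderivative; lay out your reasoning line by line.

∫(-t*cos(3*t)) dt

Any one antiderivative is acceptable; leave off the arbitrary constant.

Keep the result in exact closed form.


Step 1. Integrate ∫(-t*cos(3*t)) dt by parts with u = t, dv = (-cos(3*t)) dt, so v = -sin(3*t)/3: now -t*sin(3*t)/3 + ∫(sin(3*t)/3) dt.
Step 2. Evaluate the standard form: now -t*sin(3*t)/3 - cos(3*t)/9.
Answer: -t*sin(3*t)/3 - cos(3*t)/9.


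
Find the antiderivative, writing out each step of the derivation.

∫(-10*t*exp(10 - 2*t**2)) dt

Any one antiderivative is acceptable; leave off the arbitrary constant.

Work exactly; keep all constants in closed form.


Step 1. Substitute u = t**2 - 5, turning ∫(-10*t*exp(10 - 2*t**2)) dt into ∫(-5*exp(-2*u)) du: now ∫(-5*exp(-2*u)) du.
Step 2. Evaluate the standard form: now 5*exp(-2*u)/2.
Step 3. Substitute back u = t**2 - 5: now 5*exp(10 - 2*t**2)/2.
Answer: 5*exp(10 - 2*t**2)/2.


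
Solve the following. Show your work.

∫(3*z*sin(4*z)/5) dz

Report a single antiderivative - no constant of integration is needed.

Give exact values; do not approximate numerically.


Step 1. Integrate ∫(3*z*sin(4*z)/5) dz by parts with u = z, dv = (3*sin(4*z)/5) dz, so v = -3*cos(4*z)/20: now -3*z*cos(4*z)/20 + ∫(3*cos(4*z)/20) dz.
Step 2. Evaluate the standard form: now -3*z*cos(4*z)/20 + 3*sin(4*z)/80.
Answer: -3*z*cos(4*z)/20 + 3*sin(4*z)/80.


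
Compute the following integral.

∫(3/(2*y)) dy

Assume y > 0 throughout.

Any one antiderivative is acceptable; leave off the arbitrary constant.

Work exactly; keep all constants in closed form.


Answer: 3*log(y)/2.


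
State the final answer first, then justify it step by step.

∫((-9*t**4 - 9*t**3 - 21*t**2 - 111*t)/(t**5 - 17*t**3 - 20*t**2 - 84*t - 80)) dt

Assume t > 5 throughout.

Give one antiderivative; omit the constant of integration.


The answer is -5*log(t - 5) - log(t + 1) - 3*log(t + 4) + 3*atan(t/2)/2.
Step 1. Decompose ∫((-9*t**4 - 9*t**3 - 21*t**2 - 111*t)/(t**5 - 17*t**3 - 20*t**2 - 84*t - 80)) dt by partial fractions, (-9*t**4 - 9*t**3 - 21*t**2 - 111*t)/(t**5 - 17*t**3 - 20*t**2 - 84*t - 80) = 3/(t**2 + 4) - 3/(t + 4) - 1/(t + 1) - 5/(t - 5): now ∫(-5/(t - 5)) dt + ∫(-1/(t + 1)) dt + ∫(-3/(t + 4)) dt + ∫(3/(t**2 + 4)) dt.
Step 2. Evaluate the standard form [assuming t > 5]: now -5*log(t - 5) + ∫(-1/(t + 1)) dt + ∫(-3/(t + 4)) dt + ∫(3/(t**2 + 4)) dt.
Step 3. Evaluate the standard form [assuming t > -4]: now -5*log(t - 5) - 3*log(t + 4) + ∫(-1/(t + 1)) dt + ∫(3/(t**2 + 4)) dt.
Step 4. Evaluate the standard form [assuming t > -1]: now -5*log(t - 5) - log(t + 1) - 3*log(t + 4) + ∫(3/(t**2 + 4)) dt.
Step 5. Evaluate the standard form: now -5*log(t - 5) - log(t + 1) - 3*log(t + 4) + 3*atan(t/2)/2.
Answer: -5*log(t - 5) - log(t + 1) - 3*log(t + 4) + 3*atan(t/2)/2.


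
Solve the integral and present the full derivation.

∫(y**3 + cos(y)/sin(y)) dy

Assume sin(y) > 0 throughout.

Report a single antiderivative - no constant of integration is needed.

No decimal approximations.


Step 1. Rewrite: now ∫(y**3) dy + ∫(cos(y)/sin(y)) dy.
Step 2. Substitute u = sin(y), turning ∫(cos(y)/sin(y)) dy into ∫(1/u) du: now ∫(1/u) du + ∫(y**3) dy.
Step 3. Evaluate the standard form [assuming u > 0]: now log(u) + ∫(y**3) dy.
Step 4. Substitute back u = sin(y): now log(sin(y)) + ∫(y**3) dy.
Step 5. Evaluate the standard form: now y**4/4 + log(sin(y)).
Answer: y**4/4 + log(sin(y)).


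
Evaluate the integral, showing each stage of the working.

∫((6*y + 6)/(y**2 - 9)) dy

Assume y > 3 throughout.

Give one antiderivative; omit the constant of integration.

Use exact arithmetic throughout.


Step 1. Decompose ∫((6*y + 6)/(y**2 - 9)) dy by partial fractions, (6*y + 6)/(y**2 - 9) = 2/(y + 3) + 4/(y - 3): now ∫(4/(y - 3)) dy + ∫(2/(y + 3)) dy.
Step 2. Evaluate the standard form [assuming y > 3]: now 4*log(y - 3) + ∫(2/(y + 3)) dy.
Step 3. Evaluate the standard form [assuming y > -3]: now 4*log(y - 3) + 2*log(y + 3).
Answer: 4*log(y - 3) + 2*log(y + 3).


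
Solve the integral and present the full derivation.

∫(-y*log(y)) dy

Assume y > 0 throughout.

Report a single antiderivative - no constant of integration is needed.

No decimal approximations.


Step 1. Integrate ∫(-y*log(y)) dy by parts with u = log(y), dv = (-y) dy, so v = -y**2/2 [assuming y > 0]: now -y**2*log(y)/2 + ∫(y/2) dy.
Step 2. Evaluate the standard form: now -y**2*log(y)/2 + y**2/4.
Answer: -y**2*log(y)/2 + y**2/4.


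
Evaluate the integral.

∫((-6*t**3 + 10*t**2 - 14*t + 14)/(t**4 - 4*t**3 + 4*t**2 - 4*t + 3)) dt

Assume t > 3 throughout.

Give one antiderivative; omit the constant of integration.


Answer: -5*log(t - 3) - log(t - 1) + 2*atan(t).


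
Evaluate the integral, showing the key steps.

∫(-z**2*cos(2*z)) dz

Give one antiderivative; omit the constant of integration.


Step 1. Integrate ∫(-z**2*cos(2*z)) dz by parts with u = z**2, dv = (-cos(2*z)) dz, so v = -sin(2*z)/2: now -z**2*sin(2*z)/2 + ∫(z*sin(2*z)) dz.
Step 2. Integrate ∫(z*sin(2*z)) dz by parts with u = z, dv = (sin(2*z)) dz, so v = -cos(2*z)/2: now -z**2*sin(2*z)/2 - z*cos(2*z)/2 + ∫(cos(2*z)/2) dz.
Step 3. Evaluate the standard form: now -z**2*sin(2*z)/2 - z*cos(2*z)/2 + sin(2*z)/4.
Answer: -z**2*sin(2*z)/2 - z*cos(2*z)/2 + sin(2*z)/4.


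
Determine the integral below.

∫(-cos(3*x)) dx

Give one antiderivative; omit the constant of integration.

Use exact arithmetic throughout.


Answer: -sin(3*x)/3.


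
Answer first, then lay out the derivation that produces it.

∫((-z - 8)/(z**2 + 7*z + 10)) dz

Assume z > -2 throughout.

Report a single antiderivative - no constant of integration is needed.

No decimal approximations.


The answer is -2*log(z + 2) + log(z + 5).
Step 1. Decompose ∫((-z - 8)/(z**2 + 7*z + 10)) dz by partial fractions, (-z - 8)/(z**2 + 7*z + 10) = 1/(z + 5) - 2/(z + 2): now ∫(-2/(z + 2)) dz + ∫(1/(z + 5)) dz.
Step 2. Evaluate the standard form [assuming z > -2]: now -2*log(z + 2) + ∫(1/(z + 5)) dz.
Step 3. Evaluate the standard form [assuming z > -5]: now -2*log(z + 2) + log(z + 5).
Answer: -2*log(z + 2) + log(z + 5).


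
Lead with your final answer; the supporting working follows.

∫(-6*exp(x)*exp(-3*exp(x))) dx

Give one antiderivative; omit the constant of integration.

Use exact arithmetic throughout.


The answer is 2*exp(-3*exp(x)).
Step 1. Substitute u = exp(x), turning ∫(-6*exp(x)*exp(-3*exp(x))) dx into ∫(-6*exp(-3*u)) du: now ∫(-6*exp(-3*u)) du.
Step 2. Evaluate the standard form: now 2*exp(-3*u).
Step 3. Substitute back u = exp(x): now 2*exp(-3*exp(x)).
Answer: 2*exp(-3*exp(x)).


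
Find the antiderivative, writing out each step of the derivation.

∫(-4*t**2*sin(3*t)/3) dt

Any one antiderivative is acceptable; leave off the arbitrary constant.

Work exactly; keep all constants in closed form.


Step 1. Integrate ∫(-4*t**2*sin(3*t)/3) dt by parts with u = t**2, dv = (-4*sin(3*t)/3) dt, so v = 4*cos(3*t)/9: now 4*t**2*cos(3*t)/9 + ∫(-8*t*cos(3*t)/9) dt.
Step 2. Integrate ∫(-8*t*cos(3*t)/9) dt by parts with u = t, dv = (-8*cos(3*t)/9) dt, so v = -8*sin(3*t)/27: now 4*t**2*cos(3*t)/9 - 8*t*sin(3*t)/27 + ∫(8*sin(3*t)/27) dt.
Step 3. Evaluate the standard form: now 4*t**2*cos(3*t)/9 - 8*t*sin(3*t)/27 - 8*cos(3*t)/81.
Answer: 4*t**2*cos(3*t)/9 - 8*t*sin(3*t)/27 - 8*cos(3*t)/81.


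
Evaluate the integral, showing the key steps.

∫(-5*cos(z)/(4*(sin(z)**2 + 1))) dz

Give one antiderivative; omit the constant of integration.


Step 1. Substitute u = sin(z), turning ∫(-5*cos(z)/(4*(sin(z)**2 + 1))) dz into ∫(-5/(4*(u**2 + 1))) du: now ∫(-5/(4*(u**2 + 1))) du.
Step 2. Evaluate the standard form: now -5*atan(u)/4.
Step 3. Substitute back u = sin(z): now -5*atan(sin(z))/4.
Answer: -5*atan(sin(z))/4.


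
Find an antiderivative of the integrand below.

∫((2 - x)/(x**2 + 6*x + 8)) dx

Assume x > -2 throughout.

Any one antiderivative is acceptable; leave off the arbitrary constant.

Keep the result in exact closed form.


Answer: 2*log(x + 2) - 3*log(x + 4).
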